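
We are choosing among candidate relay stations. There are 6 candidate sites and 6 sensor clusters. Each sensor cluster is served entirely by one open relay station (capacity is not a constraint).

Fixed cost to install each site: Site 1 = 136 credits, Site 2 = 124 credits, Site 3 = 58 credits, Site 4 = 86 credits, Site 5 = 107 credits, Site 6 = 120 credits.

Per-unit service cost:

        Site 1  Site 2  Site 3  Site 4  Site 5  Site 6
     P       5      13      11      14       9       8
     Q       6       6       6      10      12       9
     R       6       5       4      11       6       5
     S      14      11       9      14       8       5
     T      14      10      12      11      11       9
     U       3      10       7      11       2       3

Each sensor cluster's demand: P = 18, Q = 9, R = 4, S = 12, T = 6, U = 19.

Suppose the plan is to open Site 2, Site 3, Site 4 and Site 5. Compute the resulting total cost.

Each sensor cluster is assigned to its cheapest site among the open ones.
{Site 2, Site 3, Site 4, Site 5}: P→Site 5 9·18=162, Q→Site 2 6·9=54, R→Site 3 4·4=16, S→Site 5 8·12=96, T→Site 2 10·6=60, U→Site 5 2·19=38. Service 426; fixed 375; total 801.

Total cost: 801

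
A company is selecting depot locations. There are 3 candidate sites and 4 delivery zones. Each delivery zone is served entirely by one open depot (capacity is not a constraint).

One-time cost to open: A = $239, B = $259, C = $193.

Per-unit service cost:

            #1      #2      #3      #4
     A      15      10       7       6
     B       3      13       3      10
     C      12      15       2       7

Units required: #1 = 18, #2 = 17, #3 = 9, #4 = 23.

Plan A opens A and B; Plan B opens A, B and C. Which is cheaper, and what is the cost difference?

Plan A: {A, B}: #1→B 3·18=54, #2→A 10·17=170, #3→B 3·9=27, #4→A 6·23=138. Service 389; fixed 498; total 887.
Plan B: {A, B, C}: #1→B 3·18=54, #2→A 10·17=170, #3→C 2·9=18, #4→A 6·23=138. Service 380; fixed 691; total 1071.
Difference: |887 − 1071| = 184.

Plan A is cheaper by 184.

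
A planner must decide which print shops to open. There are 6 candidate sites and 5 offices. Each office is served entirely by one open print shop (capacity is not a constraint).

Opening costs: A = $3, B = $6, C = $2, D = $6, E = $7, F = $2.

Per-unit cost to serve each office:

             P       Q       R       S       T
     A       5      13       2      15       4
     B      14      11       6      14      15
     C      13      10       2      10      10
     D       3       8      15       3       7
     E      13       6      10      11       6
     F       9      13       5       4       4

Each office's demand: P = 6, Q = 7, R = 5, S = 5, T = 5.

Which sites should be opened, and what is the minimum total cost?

Open A, D and E; minimum total cost 121.

For any fixed open set, each office goes to its cheapest open site; total = fixed + service.
{A, D, E}: P→D 3·6=18, Q→E 6·7=42, R→A 2·5=10, S→D 3·5=15, T→A 4·5=20. Service 105; fixed 16; total 121.
{C, D, E, F}: service 105 + fixed 17 = 122
{A, C, D, E}: P→D 3·6=18, Q→E 6·7=42, R→A 2·5=10, S→D 3·5=15, T→A 4·5=20. Service 105; fixed 18; total 123.
{A, B, C, D, E, F}: P→D 3·6=18, Q→E 6·7=42, R→A 2·5=10, S→D 3·5=15, T→A 4·5=20. Service 105; fixed 26; total 131.
No other subset beats 121.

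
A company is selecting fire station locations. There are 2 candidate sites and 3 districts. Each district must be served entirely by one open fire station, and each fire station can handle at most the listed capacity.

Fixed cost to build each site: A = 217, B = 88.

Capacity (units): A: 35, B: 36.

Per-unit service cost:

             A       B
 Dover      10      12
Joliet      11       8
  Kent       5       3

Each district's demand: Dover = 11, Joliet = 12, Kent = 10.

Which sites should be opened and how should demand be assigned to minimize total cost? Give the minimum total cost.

Minimum total cost: 346

Open {B}: Dover→B 12·11=132, Joliet→B 8·12=96, Kent→B 3·10=30.
Loads: B carries 33/36. Service 258; fixed 88; total 346.
Next best feasible plan costs 509.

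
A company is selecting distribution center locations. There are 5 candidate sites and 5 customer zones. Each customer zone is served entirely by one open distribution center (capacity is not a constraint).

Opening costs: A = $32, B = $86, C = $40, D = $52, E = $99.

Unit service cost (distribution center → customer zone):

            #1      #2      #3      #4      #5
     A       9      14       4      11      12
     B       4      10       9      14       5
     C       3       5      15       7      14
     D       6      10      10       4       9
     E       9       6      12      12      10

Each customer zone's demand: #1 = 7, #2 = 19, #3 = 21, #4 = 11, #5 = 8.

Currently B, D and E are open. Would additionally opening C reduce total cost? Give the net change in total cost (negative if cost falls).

No — net change +14 (cost rises by 14).

Current service cost with {B, D, E}: 415.
Adding C: each customer zone re-picks its cheapest; new service cost 389, saving 26.
Extra fixed cost: 40. Net change = 40 − 26 = 14.
(Totals: 652 → 666.)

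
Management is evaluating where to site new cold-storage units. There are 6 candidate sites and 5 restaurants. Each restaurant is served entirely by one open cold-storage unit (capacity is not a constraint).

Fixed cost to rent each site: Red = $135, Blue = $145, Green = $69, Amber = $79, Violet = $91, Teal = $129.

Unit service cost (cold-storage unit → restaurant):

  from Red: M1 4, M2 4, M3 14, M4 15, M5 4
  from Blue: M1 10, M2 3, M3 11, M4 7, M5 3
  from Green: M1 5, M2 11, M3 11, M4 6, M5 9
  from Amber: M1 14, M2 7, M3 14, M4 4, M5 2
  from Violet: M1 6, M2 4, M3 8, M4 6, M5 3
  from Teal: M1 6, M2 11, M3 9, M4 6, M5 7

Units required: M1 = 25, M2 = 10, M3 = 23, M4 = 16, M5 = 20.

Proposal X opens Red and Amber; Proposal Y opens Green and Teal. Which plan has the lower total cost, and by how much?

Proposal X is cheaper by 96.

Proposal X: {Red, Amber}: M1→Red 4·25=100, M2→Red 4·10=40, M3→Red 14·23=322, M4→Amber 4·16=64, M5→Amber 2·20=40. Service 566; fixed 214; total 780.
Proposal Y: {Green, Teal}: M1→Green 5·25=125, M2→Green 11·10=110, M3→Teal 9·23=207, M4→Green 6·16=96, M5→Teal 7·20=140. Service 678; fixed 198; total 876.
Difference: |780 − 876| = 96.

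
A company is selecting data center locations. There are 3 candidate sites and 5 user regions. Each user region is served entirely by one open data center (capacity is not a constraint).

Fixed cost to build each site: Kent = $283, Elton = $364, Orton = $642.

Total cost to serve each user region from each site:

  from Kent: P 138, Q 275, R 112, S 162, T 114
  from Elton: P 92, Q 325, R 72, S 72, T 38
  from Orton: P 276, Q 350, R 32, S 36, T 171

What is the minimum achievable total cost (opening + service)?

For any fixed open set, each user region goes to its cheapest open site; total = fixed + service.
{Elton}: P→Elton 92, Q→Elton 325, R→Elton 72, S→Elton 72, T→Elton 38. Service 599; fixed 364; total 963.
{Kent}: P→Kent 138, Q→Kent 275, R→Kent 112, S→Kent 162, T→Kent 114. Service 801; fixed 283; total 1084.
{Kent, Elton}: service 549 + fixed 647 = 1196
{Kent, Elton, Orton}: P→Elton 92, Q→Kent 275, R→Orton 32, S→Orton 36, T→Elton 38. Service 473; fixed 1289; total 1762.
No other subset beats 963.

Minimum total cost: 963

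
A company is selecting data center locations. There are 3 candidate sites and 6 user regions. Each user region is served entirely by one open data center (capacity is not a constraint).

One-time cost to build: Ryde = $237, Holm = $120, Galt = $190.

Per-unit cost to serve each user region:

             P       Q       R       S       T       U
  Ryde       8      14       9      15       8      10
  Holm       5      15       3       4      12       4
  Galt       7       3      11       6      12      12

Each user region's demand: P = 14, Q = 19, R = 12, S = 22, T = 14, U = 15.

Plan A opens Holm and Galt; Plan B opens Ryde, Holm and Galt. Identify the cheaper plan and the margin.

Plan A is cheaper by 181.

Plan A: {Holm, Galt}: P→Holm 5·14=70, Q→Galt 3·19=57, R→Holm 3·12=36, S→Holm 4·22=88, T→Holm 12·14=168, U→Holm 4·15=60. Service 479; fixed 310; total 789.
Plan B: {Ryde, Holm, Galt}: P→Holm 5·14=70, Q→Galt 3·19=57, R→Holm 3·12=36, S→Holm 4·22=88, T→Ryde 8·14=112, U→Holm 4·15=60. Service 423; fixed 547; total 970.
Difference: |789 − 970| = 181.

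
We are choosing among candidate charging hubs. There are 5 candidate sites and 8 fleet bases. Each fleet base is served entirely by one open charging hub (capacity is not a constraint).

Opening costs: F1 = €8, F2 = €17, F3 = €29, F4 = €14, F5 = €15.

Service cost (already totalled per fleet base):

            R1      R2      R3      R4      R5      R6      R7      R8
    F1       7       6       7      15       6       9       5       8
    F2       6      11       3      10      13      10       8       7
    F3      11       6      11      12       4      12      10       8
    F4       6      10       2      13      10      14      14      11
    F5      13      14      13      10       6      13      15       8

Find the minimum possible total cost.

Minimum total cost: 71

For any fixed open set, each fleet base goes to its cheapest open site; total = fixed + service.
{F1}: R1→F1 7, R2→F1 6, R3→F1 7, R4→F1 15, R5→F1 6, R6→F1 9, R7→F1 5, R8→F1 8. Service 63; fixed 8; total 71.
{F1, F2}: service 52 + fixed 25 = 77
{F1, F4}: R1→F4 6, R2→F1 6, R3→F4 2, R4→F4 13, R5→F1 6, R6→F1 9, R7→F1 5, R8→F1 8. Service 55; fixed 22; total 77.
{F1, F2, F3, F4, F5}: service 49 + fixed 83 = 132
No other subset beats 71.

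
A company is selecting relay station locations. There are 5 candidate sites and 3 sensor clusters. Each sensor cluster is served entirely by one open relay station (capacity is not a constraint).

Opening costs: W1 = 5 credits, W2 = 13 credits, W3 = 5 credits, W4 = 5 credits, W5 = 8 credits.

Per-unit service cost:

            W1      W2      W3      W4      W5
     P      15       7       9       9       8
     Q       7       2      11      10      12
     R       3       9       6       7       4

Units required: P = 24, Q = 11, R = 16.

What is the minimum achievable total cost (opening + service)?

For any fixed open set, each sensor cluster goes to its cheapest open site; total = fixed + service.
{W1, W2}: P→W2 7·24=168, Q→W2 2·11=22, R→W1 3·16=48. Service 238; fixed 18; total 256.
{W1, W2, W3}: service 238 + fixed 23 = 261
{W1, W2, W4}: service 238 + fixed 23 = 261
{W1, W2, W3, W4, W5}: P→W2 7·24=168, Q→W2 2·11=22, R→W1 3·16=48. Service 238; fixed 36; total 274.
No other subset beats 256.

Minimum total cost: 256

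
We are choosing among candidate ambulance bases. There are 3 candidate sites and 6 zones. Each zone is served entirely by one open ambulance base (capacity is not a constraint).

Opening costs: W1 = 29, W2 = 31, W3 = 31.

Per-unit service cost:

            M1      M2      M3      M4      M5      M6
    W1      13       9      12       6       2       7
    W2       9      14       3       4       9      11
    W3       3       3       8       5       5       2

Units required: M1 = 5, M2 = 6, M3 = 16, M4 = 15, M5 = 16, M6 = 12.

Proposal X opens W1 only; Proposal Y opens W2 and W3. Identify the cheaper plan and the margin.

Proposal Y is cheaper by 239.

Proposal X: {W1}: M1→W1 13·5=65, M2→W1 9·6=54, M3→W1 12·16=192, M4→W1 6·15=90, M5→W1 2·16=32, M6→W1 7·12=84. Service 517; fixed 29; total 546.
Proposal Y: {W2, W3}: M1→W3 3·5=15, M2→W3 3·6=18, M3→W2 3·16=48, M4→W2 4·15=60, M5→W3 5·16=80, M6→W3 2·12=24. Service 245; fixed 62; total 307.
Difference: |546 − 307| = 239.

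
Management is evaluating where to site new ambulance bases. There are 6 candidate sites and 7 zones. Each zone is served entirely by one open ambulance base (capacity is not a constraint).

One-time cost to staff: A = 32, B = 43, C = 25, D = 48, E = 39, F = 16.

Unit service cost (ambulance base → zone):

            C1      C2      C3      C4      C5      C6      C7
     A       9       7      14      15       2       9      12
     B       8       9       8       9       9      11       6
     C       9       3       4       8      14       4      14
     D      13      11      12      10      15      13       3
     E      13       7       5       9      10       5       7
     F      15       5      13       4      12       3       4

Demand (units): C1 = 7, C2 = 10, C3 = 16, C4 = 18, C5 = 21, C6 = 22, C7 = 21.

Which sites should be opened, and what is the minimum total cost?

For any fixed open set, each zone goes to its cheapest open site; total = fixed + service.
{A, C, F}: C1→A 9·7=63, C2→C 3·10=30, C3→C 4·16=64, C4→F 4·18=72, C5→A 2·21=42, C6→F 3·22=66, C7→F 4·21=84. Service 421; fixed 73; total 494.
{A, C, D, F}: service 400 + fixed 121 = 521
{A, B, C, F}: C1→B 8·7=56, C2→C 3·10=30, C3→C 4·16=64, C4→F 4·18=72, C5→A 2·21=42, C6→F 3·22=66, C7→F 4·21=84. Service 414; fixed 116; total 530.
{A, B, C, D, E, F}: C1→B 8·7=56, C2→C 3·10=30, C3→C 4·16=64, C4→F 4·18=72, C5→A 2·21=42, C6→F 3·22=66, C7→D 3·21=63. Service 393; fixed 203; total 596.
No other subset beats 494.

Open A, C and F; minimum total cost 494.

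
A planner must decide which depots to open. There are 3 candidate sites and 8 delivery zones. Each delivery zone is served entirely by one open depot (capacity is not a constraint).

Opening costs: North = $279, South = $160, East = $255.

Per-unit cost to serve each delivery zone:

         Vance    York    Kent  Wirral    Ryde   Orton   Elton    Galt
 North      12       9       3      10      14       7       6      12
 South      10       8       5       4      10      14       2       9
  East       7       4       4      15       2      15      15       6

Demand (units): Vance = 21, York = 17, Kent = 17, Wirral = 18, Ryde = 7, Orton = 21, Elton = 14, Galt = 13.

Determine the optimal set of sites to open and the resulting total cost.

For any fixed open set, each delivery zone goes to its cheapest open site; total = fixed + service.
{South}: Vance→South 10·21=210, York→South 8·17=136, Kent→South 5·17=85, Wirral→South 4·18=72, Ryde→South 10·7=70, Orton→South 14·21=294, Elton→South 2·14=28, Galt→South 9·13=117. Service 1012; fixed 160; total 1172.
{South, East}: service 769 + fixed 415 = 1184
{North, South}: Vance→South 10·21=210, York→South 8·17=136, Kent→North 3·17=51, Wirral→South 4·18=72, Ryde→South 10·7=70, Orton→North 7·21=147, Elton→South 2·14=28, Galt→South 9·13=117. Service 831; fixed 439; total 1270.
{North, South, East}: service 605 + fixed 694 = 1299
No other subset beats 1172.

Open South only; minimum total cost 1172.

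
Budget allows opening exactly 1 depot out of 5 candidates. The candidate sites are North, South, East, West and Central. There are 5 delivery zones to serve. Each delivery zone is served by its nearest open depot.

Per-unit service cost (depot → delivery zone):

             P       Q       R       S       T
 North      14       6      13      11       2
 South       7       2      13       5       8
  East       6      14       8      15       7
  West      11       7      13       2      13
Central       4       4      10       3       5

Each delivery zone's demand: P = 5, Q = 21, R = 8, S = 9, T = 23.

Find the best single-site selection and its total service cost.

Choose Central only; total service cost 326.

With exactly 1 open, each delivery zone uses its cheapest among the chosen.
{Central}: P→Central 4·5=20, Q→Central 4·21=84, R→Central 10·8=80, S→Central 3·9=27, T→Central 5·23=115. Service cost 326.
{South}: service cost 410
{North}: service cost 445
Among all 5 size-1 choices, {Central} is lowest.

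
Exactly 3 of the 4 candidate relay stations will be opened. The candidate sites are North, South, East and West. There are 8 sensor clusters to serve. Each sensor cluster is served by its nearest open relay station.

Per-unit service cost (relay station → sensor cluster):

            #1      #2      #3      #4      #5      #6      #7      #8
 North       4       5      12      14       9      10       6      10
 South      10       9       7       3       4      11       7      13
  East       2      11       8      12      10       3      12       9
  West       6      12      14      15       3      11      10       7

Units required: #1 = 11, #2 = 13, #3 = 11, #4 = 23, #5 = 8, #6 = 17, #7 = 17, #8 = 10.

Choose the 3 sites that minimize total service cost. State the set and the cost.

With exactly 3 open, each sensor cluster uses its cheapest among the chosen.
{North, South, East}: #1→East 2·11=22, #2→North 5·13=65, #3→South 7·11=77, #4→South 3·23=69, #5→South 4·8=32, #6→East 3·17=51, #7→North 6·17=102, #8→East 9·10=90. Service cost 508.
{South, East, West}: service cost 549
{North, South, West}: service cost 621
Among all 4 size-3 choices, {North, South, East} is lowest.

Choose North, South and East; total service cost 508.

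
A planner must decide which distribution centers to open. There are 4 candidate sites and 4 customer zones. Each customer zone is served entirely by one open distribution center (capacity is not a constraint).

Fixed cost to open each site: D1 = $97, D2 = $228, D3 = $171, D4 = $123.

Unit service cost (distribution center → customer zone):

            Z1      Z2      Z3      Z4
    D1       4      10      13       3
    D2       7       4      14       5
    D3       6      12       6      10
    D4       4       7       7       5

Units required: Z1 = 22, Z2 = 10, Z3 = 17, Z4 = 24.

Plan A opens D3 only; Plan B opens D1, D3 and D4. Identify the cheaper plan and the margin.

Plan B is cheaper by 42.

Plan A: {D3}: Z1→D3 6·22=132, Z2→D3 12·10=120, Z3→D3 6·17=102, Z4→D3 10·24=240. Service 594; fixed 171; total 765.
Plan B: {D1, D3, D4}: Z1→D1 4·22=88, Z2→D4 7·10=70, Z3→D3 6·17=102, Z4→D1 3·24=72. Service 332; fixed 391; total 723.
Difference: |765 − 723| = 42.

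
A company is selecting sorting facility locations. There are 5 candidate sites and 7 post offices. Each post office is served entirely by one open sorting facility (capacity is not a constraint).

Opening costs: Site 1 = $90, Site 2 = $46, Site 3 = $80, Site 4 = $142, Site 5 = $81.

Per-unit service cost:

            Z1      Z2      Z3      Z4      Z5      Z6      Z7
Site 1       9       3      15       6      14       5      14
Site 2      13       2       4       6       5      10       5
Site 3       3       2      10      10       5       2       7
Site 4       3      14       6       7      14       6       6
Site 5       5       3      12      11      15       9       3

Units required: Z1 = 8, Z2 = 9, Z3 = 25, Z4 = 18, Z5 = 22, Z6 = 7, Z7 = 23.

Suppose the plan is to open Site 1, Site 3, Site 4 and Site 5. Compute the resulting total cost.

Total cost: 886

Each post office is assigned to its cheapest site among the open ones.
{Site 1, Site 3, Site 4, Site 5}: Z1→Site 3 3·8=24, Z2→Site 3 2·9=18, Z3→Site 4 6·25=150, Z4→Site 1 6·18=108, Z5→Site 3 5·22=110, Z6→Site 3 2·7=14, Z7→Site 5 3·23=69. Service 493; fixed 393; total 886.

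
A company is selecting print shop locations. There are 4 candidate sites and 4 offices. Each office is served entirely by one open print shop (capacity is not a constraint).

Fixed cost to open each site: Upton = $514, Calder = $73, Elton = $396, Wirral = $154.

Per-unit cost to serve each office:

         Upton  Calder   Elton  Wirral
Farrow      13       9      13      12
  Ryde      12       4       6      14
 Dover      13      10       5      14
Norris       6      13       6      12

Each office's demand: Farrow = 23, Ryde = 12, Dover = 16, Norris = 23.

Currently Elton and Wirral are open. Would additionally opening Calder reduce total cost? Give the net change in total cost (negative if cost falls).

Current service cost with {Elton, Wirral}: 566.
Adding Calder: each office re-picks its cheapest; new service cost 473, saving 93.
Extra fixed cost: 73. Net change = 73 − 93 = -20.
(Totals: 1116 → 1096.)

Yes — net change −20 (cost falls by 20).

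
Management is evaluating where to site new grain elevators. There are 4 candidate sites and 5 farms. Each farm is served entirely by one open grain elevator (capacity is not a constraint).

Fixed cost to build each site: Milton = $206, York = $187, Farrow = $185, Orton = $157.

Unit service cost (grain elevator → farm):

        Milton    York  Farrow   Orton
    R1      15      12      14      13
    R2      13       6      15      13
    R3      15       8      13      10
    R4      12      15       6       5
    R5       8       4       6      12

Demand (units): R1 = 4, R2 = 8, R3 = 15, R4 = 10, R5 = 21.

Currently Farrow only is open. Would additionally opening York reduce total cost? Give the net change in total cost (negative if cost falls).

Current service cost with {Farrow}: 557.
Adding York: each farm re-picks its cheapest; new service cost 360, saving 197.
Extra fixed cost: 187. Net change = 187 − 197 = -10.
(Totals: 742 → 732.)

Yes — net change −10 (cost falls by 10).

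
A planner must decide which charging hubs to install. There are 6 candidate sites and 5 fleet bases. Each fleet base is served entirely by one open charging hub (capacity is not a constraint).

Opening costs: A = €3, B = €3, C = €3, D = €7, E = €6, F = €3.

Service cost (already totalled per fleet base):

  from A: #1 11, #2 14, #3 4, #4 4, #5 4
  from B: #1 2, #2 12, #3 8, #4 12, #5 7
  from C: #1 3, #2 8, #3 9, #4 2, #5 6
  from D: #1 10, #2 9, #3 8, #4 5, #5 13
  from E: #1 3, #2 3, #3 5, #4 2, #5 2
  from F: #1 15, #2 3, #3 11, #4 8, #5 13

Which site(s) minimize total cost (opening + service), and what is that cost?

For any fixed open set, each fleet base goes to its cheapest open site; total = fixed + service.
{E}: #1→E 3, #2→E 3, #3→E 5, #4→E 2, #5→E 2. Service 15; fixed 6; total 21.
{A, E}: service 14 + fixed 9 = 23
{B, E}: #1→B 2, #2→E 3, #3→E 5, #4→E 2, #5→E 2. Service 14; fixed 9; total 23.
{A, B, C, D, E, F}: #1→B 2, #2→E 3, #3→A 4, #4→C 2, #5→E 2. Service 13; fixed 25; total 38.
No other subset beats 21.

Open E only; minimum total cost 21.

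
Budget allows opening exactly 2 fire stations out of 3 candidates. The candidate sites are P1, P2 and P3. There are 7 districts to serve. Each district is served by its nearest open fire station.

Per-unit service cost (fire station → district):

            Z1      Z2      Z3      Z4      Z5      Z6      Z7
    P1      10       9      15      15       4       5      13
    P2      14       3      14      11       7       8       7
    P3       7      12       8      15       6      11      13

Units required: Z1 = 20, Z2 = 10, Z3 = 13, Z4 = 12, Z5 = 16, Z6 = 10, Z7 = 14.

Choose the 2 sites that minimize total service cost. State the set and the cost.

Choose P2 and P3; total service cost 680.

With exactly 2 open, each district uses its cheapest among the chosen.
{P2, P3}: Z1→P3 7·20=140, Z2→P2 3·10=30, Z3→P3 8·13=104, Z4→P2 11·12=132, Z5→P3 6·16=96, Z6→P2 8·10=80, Z7→P2 7·14=98. Service cost 680.
{P1, P2}: service cost 756
{P1, P3}: service cost 810
Among all 3 size-2 choices, {P2, P3} is lowest.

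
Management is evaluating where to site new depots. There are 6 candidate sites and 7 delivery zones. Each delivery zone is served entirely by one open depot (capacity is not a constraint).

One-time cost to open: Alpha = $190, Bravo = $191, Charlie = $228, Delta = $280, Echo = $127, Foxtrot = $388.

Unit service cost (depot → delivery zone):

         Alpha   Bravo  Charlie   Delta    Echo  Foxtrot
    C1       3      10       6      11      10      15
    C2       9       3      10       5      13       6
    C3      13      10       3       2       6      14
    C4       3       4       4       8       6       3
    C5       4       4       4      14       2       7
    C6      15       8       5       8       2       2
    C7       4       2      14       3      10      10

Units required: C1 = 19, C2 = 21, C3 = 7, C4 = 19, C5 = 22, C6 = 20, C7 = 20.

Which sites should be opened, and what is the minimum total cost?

For any fixed open set, each delivery zone goes to its cheapest open site; total = fixed + service.
{Bravo, Echo}: C1→Bravo 10·19=190, C2→Bravo 3·21=63, C3→Echo 6·7=42, C4→Bravo 4·19=76, C5→Echo 2·22=44, C6→Echo 2·20=40, C7→Bravo 2·20=40. Service 495; fixed 318; total 813.
{Alpha, Echo}: C1→Alpha 3·19=57, C2→Alpha 9·21=189, C3→Echo 6·7=42, C4→Alpha 3·19=57, C5→Echo 2·22=44, C6→Echo 2·20=40, C7→Alpha 4·20=80. Service 509; fixed 317; total 826.
{Alpha, Bravo, Echo}: C1→Alpha 3·19=57, C2→Bravo 3·21=63, C3→Echo 6·7=42, C4→Alpha 3·19=57, C5→Echo 2·22=44, C6→Echo 2·20=40, C7→Bravo 2·20=40. Service 343; fixed 508; total 851.
{Alpha, Bravo, Charlie, Delta, Echo, Foxtrot}: service 315 + fixed 1404 = 1719
No other subset beats 813.

Open Bravo and Echo; minimum total cost 813.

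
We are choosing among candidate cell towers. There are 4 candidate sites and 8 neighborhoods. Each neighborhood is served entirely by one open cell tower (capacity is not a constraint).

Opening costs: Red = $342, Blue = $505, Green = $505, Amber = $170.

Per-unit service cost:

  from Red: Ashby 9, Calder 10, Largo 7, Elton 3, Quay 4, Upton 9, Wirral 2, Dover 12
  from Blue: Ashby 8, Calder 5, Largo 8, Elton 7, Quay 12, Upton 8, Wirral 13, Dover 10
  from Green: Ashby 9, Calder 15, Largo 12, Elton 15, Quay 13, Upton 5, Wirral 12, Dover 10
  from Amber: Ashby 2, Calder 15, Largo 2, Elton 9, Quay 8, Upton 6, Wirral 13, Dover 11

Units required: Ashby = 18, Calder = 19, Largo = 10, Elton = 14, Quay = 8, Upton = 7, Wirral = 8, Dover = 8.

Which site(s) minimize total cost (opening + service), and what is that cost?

Open Amber only; minimum total cost 935.

For any fixed open set, each neighborhood goes to its cheapest open site; total = fixed + service.
{Amber}: Ashby→Amber 2·18=36, Calder→Amber 15·19=285, Largo→Amber 2·10=20, Elton→Amber 9·14=126, Quay→Amber 8·8=64, Upton→Amber 6·7=42, Wirral→Amber 13·8=104, Dover→Amber 11·8=88. Service 765; fixed 170; total 935.
{Red, Amber}: Ashby→Amber 2·18=36, Calder→Red 10·19=190, Largo→Amber 2·10=20, Elton→Red 3·14=42, Quay→Red 4·8=32, Upton→Amber 6·7=42, Wirral→Red 2·8=16, Dover→Amber 11·8=88. Service 466; fixed 512; total 978.
{Red}: Ashby→Red 9·18=162, Calder→Red 10·19=190, Largo→Red 7·10=70, Elton→Red 3·14=42, Quay→Red 4·8=32, Upton→Red 9·7=63, Wirral→Red 2·8=16, Dover→Red 12·8=96. Service 671; fixed 342; total 1013.
{Red, Blue, Green, Amber}: service 356 + fixed 1522 = 1878
No other subset beats 935.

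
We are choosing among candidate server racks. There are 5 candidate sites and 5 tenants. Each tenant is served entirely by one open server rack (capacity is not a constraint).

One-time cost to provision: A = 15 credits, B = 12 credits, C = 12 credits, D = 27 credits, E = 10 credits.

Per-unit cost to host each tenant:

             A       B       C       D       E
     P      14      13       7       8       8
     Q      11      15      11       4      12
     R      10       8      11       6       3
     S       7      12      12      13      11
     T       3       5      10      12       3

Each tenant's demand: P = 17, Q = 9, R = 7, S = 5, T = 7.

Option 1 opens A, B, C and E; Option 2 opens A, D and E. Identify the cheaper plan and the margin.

Option 1: {A, B, C, E}: P→C 7·17=119, Q→A 11·9=99, R→E 3·7=21, S→A 7·5=35, T→A 3·7=21. Service 295; fixed 49; total 344.
Option 2: {A, D, E}: P→D 8·17=136, Q→D 4·9=36, R→E 3·7=21, S→A 7·5=35, T→A 3·7=21. Service 249; fixed 52; total 301.
Difference: |344 − 301| = 43.

Option 2 is cheaper by 43.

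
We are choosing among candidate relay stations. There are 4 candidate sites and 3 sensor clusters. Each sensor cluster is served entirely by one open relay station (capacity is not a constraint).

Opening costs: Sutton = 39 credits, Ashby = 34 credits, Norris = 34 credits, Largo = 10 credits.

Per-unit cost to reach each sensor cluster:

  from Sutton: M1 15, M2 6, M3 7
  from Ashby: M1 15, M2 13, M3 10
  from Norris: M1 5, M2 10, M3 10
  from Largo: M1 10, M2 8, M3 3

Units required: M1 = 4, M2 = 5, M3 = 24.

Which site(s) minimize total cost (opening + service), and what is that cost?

Open Largo only; minimum total cost 162.

For any fixed open set, each sensor cluster goes to its cheapest open site; total = fixed + service.
{Largo}: M1→Largo 10·4=40, M2→Largo 8·5=40, M3→Largo 3·24=72. Service 152; fixed 10; total 162.
{Norris, Largo}: service 132 + fixed 44 = 176
{Sutton, Largo}: service 142 + fixed 49 = 191
{Sutton, Ashby, Norris, Largo}: service 122 + fixed 117 = 239
(All 15 nonempty subsets were checked; Largo only is lowest.)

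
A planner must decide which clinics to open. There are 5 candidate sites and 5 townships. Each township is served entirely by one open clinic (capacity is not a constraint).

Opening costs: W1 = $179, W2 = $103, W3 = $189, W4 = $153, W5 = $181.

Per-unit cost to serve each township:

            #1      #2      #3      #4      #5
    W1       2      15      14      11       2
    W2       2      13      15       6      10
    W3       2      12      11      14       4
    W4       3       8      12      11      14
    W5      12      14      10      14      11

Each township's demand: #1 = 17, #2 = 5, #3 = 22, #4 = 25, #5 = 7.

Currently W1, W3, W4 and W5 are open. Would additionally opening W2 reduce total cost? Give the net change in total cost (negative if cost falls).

Yes — net change −22 (cost falls by 22).

Current service cost with {W1, W3, W4, W5}: 583.
Adding W2: each township re-picks its cheapest; new service cost 458, saving 125.
Extra fixed cost: 103. Net change = 103 − 125 = -22.
(Totals: 1285 → 1263.)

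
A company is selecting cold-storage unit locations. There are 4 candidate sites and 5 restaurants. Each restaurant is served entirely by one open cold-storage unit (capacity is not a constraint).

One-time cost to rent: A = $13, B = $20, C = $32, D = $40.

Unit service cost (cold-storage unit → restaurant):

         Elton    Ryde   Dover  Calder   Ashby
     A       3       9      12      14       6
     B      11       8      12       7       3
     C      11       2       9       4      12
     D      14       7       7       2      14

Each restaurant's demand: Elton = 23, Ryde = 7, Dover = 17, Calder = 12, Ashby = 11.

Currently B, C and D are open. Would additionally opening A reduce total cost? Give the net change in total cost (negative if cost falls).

Yes — net change −171 (cost falls by 171).

Current service cost with {B, C, D}: 443.
Adding A: each restaurant re-picks its cheapest; new service cost 259, saving 184.
Extra fixed cost: 13. Net change = 13 − 184 = -171.
(Totals: 535 → 364.)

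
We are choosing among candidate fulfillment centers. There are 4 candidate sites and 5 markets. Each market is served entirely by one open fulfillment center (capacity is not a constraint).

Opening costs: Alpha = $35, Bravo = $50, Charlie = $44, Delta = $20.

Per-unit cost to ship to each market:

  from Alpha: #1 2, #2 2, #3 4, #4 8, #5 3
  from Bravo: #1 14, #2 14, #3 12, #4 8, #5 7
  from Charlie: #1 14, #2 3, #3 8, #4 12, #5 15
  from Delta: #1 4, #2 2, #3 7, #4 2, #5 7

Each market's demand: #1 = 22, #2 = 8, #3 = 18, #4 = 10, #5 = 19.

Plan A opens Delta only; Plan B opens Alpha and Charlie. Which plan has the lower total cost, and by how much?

Plan B is cheaper by 55.

Plan A: {Delta}: #1→Delta 4·22=88, #2→Delta 2·8=16, #3→Delta 7·18=126, #4→Delta 2·10=20, #5→Delta 7·19=133. Service 383; fixed 20; total 403.
Plan B: {Alpha, Charlie}: #1→Alpha 2·22=44, #2→Alpha 2·8=16, #3→Alpha 4·18=72, #4→Alpha 8·10=80, #5→Alpha 3·19=57. Service 269; fixed 79; total 348.
Difference: |403 − 348| = 55.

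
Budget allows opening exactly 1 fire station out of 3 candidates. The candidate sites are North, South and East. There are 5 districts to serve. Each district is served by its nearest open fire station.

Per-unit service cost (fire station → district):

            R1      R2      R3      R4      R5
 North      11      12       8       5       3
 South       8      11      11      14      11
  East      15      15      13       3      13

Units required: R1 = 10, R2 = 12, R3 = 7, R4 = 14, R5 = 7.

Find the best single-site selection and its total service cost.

Choose North only; total service cost 401.

With exactly 1 open, each district uses its cheapest among the chosen.
{North}: R1→North 11·10=110, R2→North 12·12=144, R3→North 8·7=56, R4→North 5·14=70, R5→North 3·7=21. Service cost 401.
{East}: service cost 554
{South}: service cost 562
Among all 3 size-1 choices, {North} is lowest.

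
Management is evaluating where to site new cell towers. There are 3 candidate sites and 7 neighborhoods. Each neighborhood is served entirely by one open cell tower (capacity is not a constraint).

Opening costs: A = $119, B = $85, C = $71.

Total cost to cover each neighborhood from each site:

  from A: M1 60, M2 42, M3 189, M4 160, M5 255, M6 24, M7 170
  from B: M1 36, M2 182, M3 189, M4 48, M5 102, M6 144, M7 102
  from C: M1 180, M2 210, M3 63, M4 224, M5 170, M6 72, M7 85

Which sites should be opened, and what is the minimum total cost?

Open A, B and C; minimum total cost 675.

For any fixed open set, each neighborhood goes to its cheapest open site; total = fixed + service.
{A, B, C}: M1→B 36, M2→A 42, M3→C 63, M4→B 48, M5→B 102, M6→A 24, M7→C 85. Service 400; fixed 275; total 675.
{B, C}: M1→B 36, M2→B 182, M3→C 63, M4→B 48, M5→B 102, M6→C 72, M7→C 85. Service 588; fixed 156; total 744.
{A, B}: M1→B 36, M2→A 42, M3→A 189, M4→B 48, M5→B 102, M6→A 24, M7→B 102. Service 543; fixed 204; total 747.
{C}: service 1004 + fixed 71 = 1075
No other subset beats 675.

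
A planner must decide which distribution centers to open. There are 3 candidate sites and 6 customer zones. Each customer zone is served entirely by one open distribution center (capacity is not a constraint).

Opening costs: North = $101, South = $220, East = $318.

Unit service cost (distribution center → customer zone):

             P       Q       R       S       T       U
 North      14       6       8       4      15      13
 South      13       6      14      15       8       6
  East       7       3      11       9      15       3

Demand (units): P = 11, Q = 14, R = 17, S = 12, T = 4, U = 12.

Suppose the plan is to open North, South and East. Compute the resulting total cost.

Total cost: 1010

Each customer zone is assigned to its cheapest site among the open ones.
{North, South, East}: P→East 7·11=77, Q→East 3·14=42, R→North 8·17=136, S→North 4·12=48, T→South 8·4=32, U→East 3·12=36. Service 371; fixed 639; total 1010.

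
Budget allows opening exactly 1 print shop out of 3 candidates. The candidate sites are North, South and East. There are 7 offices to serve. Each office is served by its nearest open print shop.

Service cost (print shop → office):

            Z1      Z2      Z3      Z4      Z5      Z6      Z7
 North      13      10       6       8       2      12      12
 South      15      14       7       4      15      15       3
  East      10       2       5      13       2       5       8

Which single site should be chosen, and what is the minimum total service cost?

With exactly 1 open, each office uses its cheapest among the chosen.
{East}: Z1→East 10, Z2→East 2, Z3→East 5, Z4→East 13, Z5→East 2, Z6→East 5, Z7→East 8. Service cost 45.
{North}: service cost 63
{South}: service cost 73
Among all 3 size-1 choices, {East} is lowest.

Choose East only; total service cost 45.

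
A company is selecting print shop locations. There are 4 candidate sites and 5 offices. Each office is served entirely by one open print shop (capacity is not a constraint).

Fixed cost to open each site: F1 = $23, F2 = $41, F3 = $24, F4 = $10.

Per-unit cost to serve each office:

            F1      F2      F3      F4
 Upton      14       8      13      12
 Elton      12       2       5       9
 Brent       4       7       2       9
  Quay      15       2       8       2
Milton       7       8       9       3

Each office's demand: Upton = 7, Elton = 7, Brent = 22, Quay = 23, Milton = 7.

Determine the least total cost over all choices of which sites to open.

Minimum total cost: 256

For any fixed open set, each office goes to its cheapest open site; total = fixed + service.
{F2, F3, F4}: Upton→F2 8·7=56, Elton→F2 2·7=14, Brent→F3 2·22=44, Quay→F2 2·23=46, Milton→F4 3·7=21. Service 181; fixed 75; total 256.
{F3, F4}: service 230 + fixed 34 = 264
{F1, F2, F3, F4}: service 181 + fixed 98 = 279
{F4}: Upton→F4 12·7=84, Elton→F4 9·7=63, Brent→F4 9·22=198, Quay→F4 2·23=46, Milton→F4 3·7=21. Service 412; fixed 10; total 422.
No other subset beats 256.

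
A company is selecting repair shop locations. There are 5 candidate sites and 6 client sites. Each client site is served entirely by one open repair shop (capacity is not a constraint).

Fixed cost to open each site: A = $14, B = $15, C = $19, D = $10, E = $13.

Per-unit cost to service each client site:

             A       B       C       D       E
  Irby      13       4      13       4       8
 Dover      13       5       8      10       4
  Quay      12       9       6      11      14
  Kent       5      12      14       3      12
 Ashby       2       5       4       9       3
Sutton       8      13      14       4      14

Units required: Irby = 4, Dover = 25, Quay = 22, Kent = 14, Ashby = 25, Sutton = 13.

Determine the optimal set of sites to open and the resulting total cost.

For any fixed open set, each client site goes to its cheapest open site; total = fixed + service.
{A, C, D, E}: Irby→D 4·4=16, Dover→E 4·25=100, Quay→C 6·22=132, Kent→D 3·14=42, Ashby→A 2·25=50, Sutton→D 4·13=52. Service 392; fixed 56; total 448.
{C, D, E}: Irby→D 4·4=16, Dover→E 4·25=100, Quay→C 6·22=132, Kent→D 3·14=42, Ashby→E 3·25=75, Sutton→D 4·13=52. Service 417; fixed 42; total 459.
{A, B, C, D, E}: service 392 + fixed 71 = 463
{D}: Irby→D 4·4=16, Dover→D 10·25=250, Quay→D 11·22=242, Kent→D 3·14=42, Ashby→D 9·25=225, Sutton→D 4·13=52. Service 827; fixed 10; total 837.
No other subset beats 448.

Open A, C, D and E; minimum total cost 448.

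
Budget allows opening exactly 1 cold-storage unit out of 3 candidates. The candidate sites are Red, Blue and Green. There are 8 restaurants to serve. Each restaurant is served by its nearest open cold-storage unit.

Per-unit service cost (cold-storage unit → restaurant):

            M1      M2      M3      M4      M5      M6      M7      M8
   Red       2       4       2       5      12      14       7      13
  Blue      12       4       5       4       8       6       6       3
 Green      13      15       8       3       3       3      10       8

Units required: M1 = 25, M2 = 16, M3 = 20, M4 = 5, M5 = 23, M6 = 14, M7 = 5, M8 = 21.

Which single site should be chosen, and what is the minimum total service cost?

With exactly 1 open, each restaurant uses its cheapest among the chosen.
{Blue}: M1→Blue 12·25=300, M2→Blue 4·16=64, M3→Blue 5·20=100, M4→Blue 4·5=20, M5→Blue 8·23=184, M6→Blue 6·14=84, M7→Blue 6·5=30, M8→Blue 3·21=63. Service cost 845.
{Red}: service cost 959
{Green}: service cost 1069
Among all 3 size-1 choices, {Blue} is lowest.

Choose Blue only; total service cost 845.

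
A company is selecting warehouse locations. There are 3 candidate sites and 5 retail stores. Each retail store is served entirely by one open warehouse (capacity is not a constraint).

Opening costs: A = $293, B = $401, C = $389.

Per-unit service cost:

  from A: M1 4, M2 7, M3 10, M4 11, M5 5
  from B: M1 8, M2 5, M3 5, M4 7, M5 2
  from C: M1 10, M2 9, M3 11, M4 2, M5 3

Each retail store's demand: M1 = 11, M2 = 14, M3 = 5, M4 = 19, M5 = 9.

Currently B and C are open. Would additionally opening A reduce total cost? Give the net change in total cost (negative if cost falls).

No — net change +249 (cost rises by 249).

Current service cost with {B, C}: 239.
Adding A: each retail store re-picks its cheapest; new service cost 195, saving 44.
Extra fixed cost: 293. Net change = 293 − 44 = 249.
(Totals: 1029 → 1278.)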